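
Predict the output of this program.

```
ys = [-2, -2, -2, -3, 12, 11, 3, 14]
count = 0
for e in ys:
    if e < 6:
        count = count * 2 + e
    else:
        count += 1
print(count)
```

e=-2: <6, count = 0*2+(-2) = -2
e=-2: <6, count = (-2)*2+(-2) = -6
e=-2: <6, count = (-6)*2+(-2) = -14
e=-3: <6, count = (-14)*2+(-3) = -31
e=12: not <6, count = (-31)+1 = -30
e=11: not <6, count = (-30)+1 = -29
e=3: <6, count = (-29)*2+3 = -55
e=14: not <6, count = (-55)+1 = -54

-54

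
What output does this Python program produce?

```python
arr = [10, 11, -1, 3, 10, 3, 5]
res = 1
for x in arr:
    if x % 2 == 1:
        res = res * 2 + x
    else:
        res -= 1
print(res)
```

x=10: not odd, res = 1-1 = 0
x=11: odd, res = 0*2+11 = 11
x=-1: odd, res = 11*2+(-1) = 21
x=3: odd, res = 21*2+3 = 45
x=10: not odd, res = 45-1 = 44
x=3: odd, res = 44*2+3 = 91
x=5: odd, res = 91*2+5 = 187

187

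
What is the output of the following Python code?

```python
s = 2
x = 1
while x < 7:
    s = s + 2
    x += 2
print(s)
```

8

x=1: s = 2+2 = 4
x=3: s = 4+2 = 6
x=5: s = 6+2 = 8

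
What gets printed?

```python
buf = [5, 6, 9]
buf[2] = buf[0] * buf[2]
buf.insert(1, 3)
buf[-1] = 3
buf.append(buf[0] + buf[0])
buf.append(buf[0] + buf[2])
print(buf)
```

[5, 3, 6, 3, 10, 11]

buf[2] = buf[0]*buf[2] = 5*9 = 45 → [5, 6, 45]
insert 3 at 1 → [5, 3, 6, 45]
buf[-1] = 3 → [5, 3, 6, 3]
append buf[0]+buf[0] = 5+5 = 10 → [5, 3, 6, 3, 10]
append buf[0]+buf[2] = 5+6 = 11 → [5, 3, 6, 3, 10, 11]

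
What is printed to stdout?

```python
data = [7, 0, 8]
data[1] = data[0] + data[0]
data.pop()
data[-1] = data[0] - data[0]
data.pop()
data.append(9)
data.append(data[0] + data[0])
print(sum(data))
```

30

data[1] = data[0]+data[0] = 7+7 = 14 → [7, 14, 8]
pop() removes 8 → [7, 14]
data[-1] = data[0]-data[0] = 7-7 = 0 → [7, 0]
pop() removes 0 → [7]
append 9 → [7, 9]
append data[0]+data[0] = 7+7 = 14 → [7, 9, 14]
sum = 30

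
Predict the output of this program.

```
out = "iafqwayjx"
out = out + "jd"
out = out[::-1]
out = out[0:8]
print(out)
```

+ 'jd' → 'iafqwayjxjd'
reverse → 'djxjyawqfai'
slice [0:8] → 'djxjyawq'

djxjyawq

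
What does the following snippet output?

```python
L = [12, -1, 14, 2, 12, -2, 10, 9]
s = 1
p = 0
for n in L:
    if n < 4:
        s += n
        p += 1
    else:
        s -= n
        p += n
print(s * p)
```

-3420

n=12: not <4, s = 1-12 = -11; p=12
n=-1: <4, s = (-11)+(-1) = -12; p=13
n=14: not <4, s = (-12)-14 = -26; p=27
n=2: <4, s = (-26)+2 = -24; p=28
n=12: not <4, s = (-24)-12 = -36; p=40
n=-2: <4, s = (-36)+(-2) = -38; p=41
n=10: not <4, s = (-38)-10 = -48; p=51
n=9: not <4, s = (-48)-9 = -57; p=60
s*p = (-57)*60 = -3420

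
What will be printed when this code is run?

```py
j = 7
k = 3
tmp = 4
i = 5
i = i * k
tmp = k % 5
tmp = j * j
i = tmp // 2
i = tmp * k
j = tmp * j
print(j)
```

343

i = 5*3 = 15
tmp = 3%5 = 3
tmp = 7*7 = 49
i = 49//2 = 24
i = 49*3 = 147
j = 49*7 = 343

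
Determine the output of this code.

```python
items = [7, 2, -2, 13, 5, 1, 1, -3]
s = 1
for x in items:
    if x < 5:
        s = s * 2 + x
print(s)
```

51

x=7: not <5
x=2: <5, s = 1*2+2 = 4
x=-2: <5, s = 4*2+(-2) = 6
x=13: not <5
x=5: not <5
x=1: <5, s = 6*2+1 = 13
x=1: <5, s = 13*2+1 = 27
x=-3: <5, s = 27*2+(-3) = 51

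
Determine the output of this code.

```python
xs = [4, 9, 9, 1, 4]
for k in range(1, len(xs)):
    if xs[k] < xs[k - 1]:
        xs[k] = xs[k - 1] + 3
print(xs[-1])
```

k=1: 9>=4, unchanged → [4, 9, 9, 1, 4]
k=2: 9>=9, unchanged → [4, 9, 9, 1, 4]
k=3: 1<9, xs[3] = 9+3 = 12 → [4, 9, 9, 12, 4]
k=4: 4<12, xs[4] = 12+3 = 15 → [4, 9, 9, 12, 15]

15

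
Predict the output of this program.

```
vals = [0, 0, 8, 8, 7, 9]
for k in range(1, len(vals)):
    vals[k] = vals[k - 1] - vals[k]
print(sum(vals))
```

-79

k=1: vals[1] = 0-0 = 0 → [0, 0, 8, 8, 7, 9]
k=2: vals[2] = 0-8 = -8 → [0, 0, -8, 8, 7, 9]
k=3: vals[3] = (-8)-8 = -16 → [0, 0, -8, -16, 7, 9]
k=4: vals[4] = (-16)-7 = -23 → [0, 0, -8, -16, -23, 9]
k=5: vals[5] = (-23)-9 = -32 → [0, 0, -8, -16, -23, -32]
sum = -79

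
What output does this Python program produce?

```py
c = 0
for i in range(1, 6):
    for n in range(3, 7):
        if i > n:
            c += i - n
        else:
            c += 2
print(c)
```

i=1,n=3: not 1>3, c = 0+2 = 2
i=1,n=4: not 1>4, c = 2+2 = 4
i=1,n=5: not 1>5, c = 4+2 = 6
i=1,n=6: not 1>6, c = 6+2 = 8
i=2,n=3: not 2>3, c = 8+2 = 10
i=2,n=4: not 2>4, c = 10+2 = 12
i=2,n=5: not 2>5, c = 12+2 = 14
i=2,n=6: not 2>6, c = 14+2 = 16
i=3,n=3: not 3>3, c = 16+2 = 18
i=3,n=4: not 3>4, c = 18+2 = 20
i=3,n=5: not 3>5, c = 20+2 = 22
i=3,n=6: not 3>6, c = 22+2 = 24
i=4,n=3: 4>3, c = 24+1 = 25
i=4,n=4: not 4>4, c = 25+2 = 27
i=4,n=5: not 4>5, c = 27+2 = 29
i=4,n=6: not 4>6, c = 29+2 = 31
i=5,n=3: 5>3, c = 31+2 = 33
i=5,n=4: 5>4, c = 33+1 = 34
i=5,n=5: not 5>5, c = 34+2 = 36
i=5,n=6: not 5>6, c = 36+2 = 38

38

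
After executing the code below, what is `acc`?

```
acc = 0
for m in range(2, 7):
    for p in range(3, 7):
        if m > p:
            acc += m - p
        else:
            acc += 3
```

m=2,p=3: not 2>3, acc = 0+3 = 3
m=2,p=4: not 2>4, acc = 3+3 = 6
m=2,p=5: not 2>5, acc = 6+3 = 9
m=2,p=6: not 2>6, acc = 9+3 = 12
m=3,p=3: not 3>3, acc = 12+3 = 15
m=3,p=4: not 3>4, acc = 15+3 = 18
m=3,p=5: not 3>5, acc = 18+3 = 21
m=3,p=6: not 3>6, acc = 21+3 = 24
m=4,p=3: 4>3, acc = 24+1 = 25
m=4,p=4: not 4>4, acc = 25+3 = 28
m=4,p=5: not 4>5, acc = 28+3 = 31
m=4,p=6: not 4>6, acc = 31+3 = 34
m=5,p=3: 5>3, acc = 34+2 = 36
m=5,p=4: 5>4, acc = 36+1 = 37
m=5,p=5: not 5>5, acc = 37+3 = 40
m=5,p=6: not 5>6, acc = 40+3 = 43
m=6,p=3: 6>3, acc = 43+3 = 46
m=6,p=4: 6>4, acc = 46+2 = 48
m=6,p=5: 6>5, acc = 48+1 = 49
m=6,p=6: not 6>6, acc = 49+3 = 52

52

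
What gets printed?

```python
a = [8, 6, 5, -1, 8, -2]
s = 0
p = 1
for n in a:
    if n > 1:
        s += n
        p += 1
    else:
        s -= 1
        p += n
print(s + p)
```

n=8: >1, s = 0+8 = 8; p=2
n=6: >1, s = 8+6 = 14; p=3
n=5: >1, s = 14+5 = 19; p=4
n=-1: not >1, s = 19-1 = 18; p=3
n=8: >1, s = 18+8 = 26; p=4
n=-2: not >1, s = 26-1 = 25; p=2
s+p = 25+2 = 27

27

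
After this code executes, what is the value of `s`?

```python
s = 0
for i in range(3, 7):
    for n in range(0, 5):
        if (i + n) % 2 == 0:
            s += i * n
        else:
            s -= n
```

72

i=3,n=0: odd sum, s = 0-0 = 0
i=3,n=1: even sum, s = 0+3 = 3
i=3,n=2: odd sum, s = 3-2 = 1
i=3,n=3: even sum, s = 1+9 = 10
i=3,n=4: odd sum, s = 10-4 = 6
i=4,n=0: even sum, s = 6+0 = 6
i=4,n=1: odd sum, s = 6-1 = 5
i=4,n=2: even sum, s = 5+8 = 13
i=4,n=3: odd sum, s = 13-3 = 10
i=4,n=4: even sum, s = 10+16 = 26
i=5,n=0: odd sum, s = 26-0 = 26
i=5,n=1: even sum, s = 26+5 = 31
i=5,n=2: odd sum, s = 31-2 = 29
i=5,n=3: even sum, s = 29+15 = 44
i=5,n=4: odd sum, s = 44-4 = 40
i=6,n=0: even sum, s = 40+0 = 40
i=6,n=1: odd sum, s = 40-1 = 39
i=6,n=2: even sum, s = 39+12 = 51
i=6,n=3: odd sum, s = 51-3 = 48
i=6,n=4: even sum, s = 48+24 = 72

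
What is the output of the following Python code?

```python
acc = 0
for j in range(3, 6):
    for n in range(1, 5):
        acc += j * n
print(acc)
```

120

j=3,n=1: acc = 0+3 = 3
j=3,n=2: acc = 3+6 = 9
j=3,n=3: acc = 9+9 = 18
j=3,n=4: acc = 18+12 = 30
j=4,n=1: acc = 30+4 = 34
j=4,n=2: acc = 34+8 = 42
j=4,n=3: acc = 42+12 = 54
j=4,n=4: acc = 54+16 = 70
j=5,n=1: acc = 70+5 = 75
j=5,n=2: acc = 75+10 = 85
j=5,n=3: acc = 85+15 = 100
j=5,n=4: acc = 100+20 = 120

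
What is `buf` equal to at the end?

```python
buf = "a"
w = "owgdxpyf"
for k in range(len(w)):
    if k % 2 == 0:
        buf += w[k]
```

k=0: add 'o' → 'ao'
k=1: skip
k=2: add 'g' → 'aog'
k=3: skip
k=4: add 'x' → 'aogx'
k=5: skip
k=6: add 'y' → 'aogxy'
k=7: skip

'aogxy'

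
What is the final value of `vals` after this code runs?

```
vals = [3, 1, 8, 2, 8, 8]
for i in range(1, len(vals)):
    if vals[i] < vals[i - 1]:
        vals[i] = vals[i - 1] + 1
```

[3, 4, 8, 9, 10, 11]

i=1: 1<3, vals[1] = 3+1 = 4 → [3, 4, 8, 2, 8, 8]
i=2: 8>=4, unchanged → [3, 4, 8, 2, 8, 8]
i=3: 2<8, vals[3] = 8+1 = 9 → [3, 4, 8, 9, 8, 8]
i=4: 8<9, vals[4] = 9+1 = 10 → [3, 4, 8, 9, 10, 8]
i=5: 8<10, vals[5] = 10+1 = 11 → [3, 4, 8, 9, 10, 11]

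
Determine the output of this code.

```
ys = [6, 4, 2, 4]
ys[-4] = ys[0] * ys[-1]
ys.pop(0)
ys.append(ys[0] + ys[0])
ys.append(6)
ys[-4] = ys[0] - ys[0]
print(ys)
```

[4, 0, 4, 8, 6]

ys[-4] = ys[0]*ys[-1] = 6*4 = 24 → [24, 4, 2, 4]
pop(0) removes 24 → [4, 2, 4]
append ys[0]+ys[0] = 4+4 = 8 → [4, 2, 4, 8]
append 6 → [4, 2, 4, 8, 6]
ys[-4] = ys[0]-ys[0] = 4-4 = 0 → [4, 0, 4, 8, 6]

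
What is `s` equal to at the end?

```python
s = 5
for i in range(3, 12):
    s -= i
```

-58

i=3: s = 5-3 = 2
i=4: s = 2-4 = -2
i=5: s = (-2)-5 = -7
i=6: s = (-7)-6 = -13
i=7: s = (-13)-7 = -20
i=8: s = (-20)-8 = -28
i=9: s = (-28)-9 = -37
i=10: s = (-37)-10 = -47
i=11: s = (-47)-11 = -58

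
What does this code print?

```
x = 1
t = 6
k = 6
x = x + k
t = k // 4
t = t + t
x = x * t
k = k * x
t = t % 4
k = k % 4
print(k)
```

0

x = 1+6 = 7
t = 6//4 = 1
t = 1+1 = 2
x = 7*2 = 14
k = 6*14 = 84
t = 2%4 = 2
k = 84%4 = 0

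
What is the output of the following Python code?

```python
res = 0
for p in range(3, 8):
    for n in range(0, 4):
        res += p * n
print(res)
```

150

p=3,n=0: res = 0+0 = 0
p=3,n=1: res = 0+3 = 3
p=3,n=2: res = 3+6 = 9
p=3,n=3: res = 9+9 = 18
p=4,n=0: res = 18+0 = 18
p=4,n=1: res = 18+4 = 22
p=4,n=2: res = 22+8 = 30
p=4,n=3: res = 30+12 = 42
p=5,n=0: res = 42+0 = 42
p=5,n=1: res = 42+5 = 47
p=5,n=2: res = 47+10 = 57
p=5,n=3: res = 57+15 = 72
p=6,n=0: res = 72+0 = 72
p=6,n=1: res = 72+6 = 78
p=6,n=2: res = 78+12 = 90
p=6,n=3: res = 90+18 = 108
p=7,n=0: res = 108+0 = 108
p=7,n=1: res = 108+7 = 115
p=7,n=2: res = 115+14 = 129
p=7,n=3: res = 129+21 = 150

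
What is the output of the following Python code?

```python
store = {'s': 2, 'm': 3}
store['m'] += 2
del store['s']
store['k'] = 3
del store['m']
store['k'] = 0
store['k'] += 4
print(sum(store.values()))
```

4

store['m'] = 3+2 = 5 → {'s': 2, 'm': 5}
del 's' → {'m': 5}
store['k'] = 3 → {'m': 5, 'k': 3}
del 'm' → {'k': 3}
store['k'] = 0 → {'k': 0}
store['k'] = 0+4 = 4 → {'k': 4}
sum of values = 4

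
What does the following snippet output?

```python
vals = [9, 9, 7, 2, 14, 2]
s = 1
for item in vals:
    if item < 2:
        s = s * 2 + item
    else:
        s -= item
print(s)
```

item=9: not <2, s = 1-9 = -8
item=9: not <2, s = (-8)-9 = -17
item=7: not <2, s = (-17)-7 = -24
item=2: not <2, s = (-24)-2 = -26
item=14: not <2, s = (-26)-14 = -40
item=2: not <2, s = (-40)-2 = -42

-42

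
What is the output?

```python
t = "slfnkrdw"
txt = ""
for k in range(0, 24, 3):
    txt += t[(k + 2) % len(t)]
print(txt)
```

k=0: add t[2]='f' → 'f'
k=3: add t[5]='r' → 'fr'
k=6: add t[0]='s' → 'frs'
k=9: add t[3]='n' → 'frsn'
k=12: add t[6]='d' → 'frsnd'
k=15: add t[1]='l' → 'frsndl'
k=18: add t[4]='k' → 'frsndlk'
k=21: add t[7]='w' → 'frsndlkw'

frsndlkw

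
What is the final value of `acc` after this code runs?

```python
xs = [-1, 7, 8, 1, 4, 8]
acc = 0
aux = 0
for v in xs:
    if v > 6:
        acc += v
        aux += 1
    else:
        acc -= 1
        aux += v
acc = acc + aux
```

27

v=-1: not >6, acc = 0-1 = -1; aux=-1
v=7: >6, acc = (-1)+7 = 6; aux=0
v=8: >6, acc = 6+8 = 14; aux=1
v=1: not >6, acc = 14-1 = 13; aux=2
v=4: not >6, acc = 13-1 = 12; aux=6
v=8: >6, acc = 12+8 = 20; aux=7
acc+aux = 20+7 = 27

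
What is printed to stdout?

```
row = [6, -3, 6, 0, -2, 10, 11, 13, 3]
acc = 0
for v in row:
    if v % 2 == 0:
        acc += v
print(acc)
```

20

v=6: even, acc = 0+6 = 6
v=-3: not even
v=6: even, acc = 6+6 = 12
v=0: even, acc = 12+0 = 12
v=-2: even, acc = 12+(-2) = 10
v=10: even, acc = 10+10 = 20
v=11: not even
v=13: not even
v=3: not even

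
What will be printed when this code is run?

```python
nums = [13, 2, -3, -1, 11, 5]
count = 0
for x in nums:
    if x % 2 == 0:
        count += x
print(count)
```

2

x=13: not even
x=2: even, count = 0+2 = 2
x=-3: not even
x=-1: not even
x=11: not even
x=5: not even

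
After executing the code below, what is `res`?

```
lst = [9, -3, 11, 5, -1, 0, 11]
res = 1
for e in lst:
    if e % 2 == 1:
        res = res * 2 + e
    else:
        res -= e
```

e=9: odd, res = 1*2+9 = 11
e=-3: odd, res = 11*2+(-3) = 19
e=11: odd, res = 19*2+11 = 49
e=5: odd, res = 49*2+5 = 103
e=-1: odd, res = 103*2+(-1) = 205
e=0: not odd, res = 205-0 = 205
e=11: odd, res = 205*2+11 = 421

421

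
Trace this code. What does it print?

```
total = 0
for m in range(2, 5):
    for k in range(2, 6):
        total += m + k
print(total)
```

m=2,k=2: total = 0+4 = 4
m=2,k=3: total = 4+5 = 9
m=2,k=4: total = 9+6 = 15
m=2,k=5: total = 15+7 = 22
m=3,k=2: total = 22+5 = 27
m=3,k=3: total = 27+6 = 33
m=3,k=4: total = 33+7 = 40
m=3,k=5: total = 40+8 = 48
m=4,k=2: total = 48+6 = 54
m=4,k=3: total = 54+7 = 61
m=4,k=4: total = 61+8 = 69
m=4,k=5: total = 69+9 = 78

78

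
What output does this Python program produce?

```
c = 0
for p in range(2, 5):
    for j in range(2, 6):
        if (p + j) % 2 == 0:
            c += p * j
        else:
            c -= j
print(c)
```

38

p=2,j=2: even sum, c = 0+4 = 4
p=2,j=3: odd sum, c = 4-3 = 1
p=2,j=4: even sum, c = 1+8 = 9
p=2,j=5: odd sum, c = 9-5 = 4
p=3,j=2: odd sum, c = 4-2 = 2
p=3,j=3: even sum, c = 2+9 = 11
p=3,j=4: odd sum, c = 11-4 = 7
p=3,j=5: even sum, c = 7+15 = 22
p=4,j=2: even sum, c = 22+8 = 30
p=4,j=3: odd sum, c = 30-3 = 27
p=4,j=4: even sum, c = 27+16 = 43
p=4,j=5: odd sum, c = 43-5 = 38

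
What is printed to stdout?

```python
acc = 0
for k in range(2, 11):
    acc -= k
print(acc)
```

-54

k=2: acc = 0-2 = -2
k=3: acc = (-2)-3 = -5
k=4: acc = (-5)-4 = -9
k=5: acc = (-9)-5 = -14
k=6: acc = (-14)-6 = -20
k=7: acc = (-20)-7 = -27
k=8: acc = (-27)-8 = -35
k=9: acc = (-35)-9 = -44
k=10: acc = (-44)-10 = -54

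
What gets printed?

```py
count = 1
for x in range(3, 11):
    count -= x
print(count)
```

-51

x=3: count = 1-3 = -2
x=4: count = (-2)-4 = -6
x=5: count = (-6)-5 = -11
x=6: count = (-11)-6 = -17
x=7: count = (-17)-7 = -24
x=8: count = (-24)-8 = -32
x=9: count = (-32)-9 = -41
x=10: count = (-41)-10 = -51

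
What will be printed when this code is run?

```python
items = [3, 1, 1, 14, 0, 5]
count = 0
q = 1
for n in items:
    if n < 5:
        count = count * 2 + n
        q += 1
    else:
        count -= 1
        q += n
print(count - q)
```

3

n=3: <5, count = 0*2+3 = 3; q=2
n=1: <5, count = 3*2+1 = 7; q=3
n=1: <5, count = 7*2+1 = 15; q=4
n=14: not <5, count = 15-1 = 14; q=18
n=0: <5, count = 14*2+0 = 28; q=19
n=5: not <5, count = 28-1 = 27; q=24
count-q = 27-24 = 3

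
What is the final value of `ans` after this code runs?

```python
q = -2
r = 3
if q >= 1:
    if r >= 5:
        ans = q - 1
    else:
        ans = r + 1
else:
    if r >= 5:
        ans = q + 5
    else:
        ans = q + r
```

1

q=-2, r=3
q >= 1 is False; r >= 5 is False
→ ans = q + r = 1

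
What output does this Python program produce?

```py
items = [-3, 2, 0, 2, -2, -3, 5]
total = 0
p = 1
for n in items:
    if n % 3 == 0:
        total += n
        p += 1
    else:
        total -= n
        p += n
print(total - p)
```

n=-3: %3==0, total = 0+(-3) = -3; p=2
n=2: not %3==0, total = (-3)-2 = -5; p=4
n=0: %3==0, total = (-5)+0 = -5; p=5
n=2: not %3==0, total = (-5)-2 = -7; p=7
n=-2: not %3==0, total = (-7)-(-2) = -5; p=5
n=-3: %3==0, total = (-5)+(-3) = -8; p=6
n=5: not %3==0, total = (-8)-5 = -13; p=11
total-p = (-13)-11 = -24

-24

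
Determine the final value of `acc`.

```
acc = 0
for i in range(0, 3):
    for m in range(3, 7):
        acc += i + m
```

66

i=0,m=3: acc = 0+3 = 3
i=0,m=4: acc = 3+4 = 7
i=0,m=5: acc = 7+5 = 12
i=0,m=6: acc = 12+6 = 18
i=1,m=3: acc = 18+4 = 22
i=1,m=4: acc = 22+5 = 27
i=1,m=5: acc = 27+6 = 33
i=1,m=6: acc = 33+7 = 40
i=2,m=3: acc = 40+5 = 45
i=2,m=4: acc = 45+6 = 51
i=2,m=5: acc = 51+7 = 58
i=2,m=6: acc = 58+8 = 66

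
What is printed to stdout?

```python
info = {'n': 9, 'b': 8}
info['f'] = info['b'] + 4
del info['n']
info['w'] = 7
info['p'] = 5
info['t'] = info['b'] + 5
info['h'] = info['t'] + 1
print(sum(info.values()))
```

59

info['f'] = info['b']+4 = 12 → {'n': 9, 'b': 8, 'f': 12}
del 'n' → {'b': 8, 'f': 12}
info['w'] = 7 → {'b': 8, 'f': 12, 'w': 7}
info['p'] = 5 → {'b': 8, 'f': 12, 'w': 7, 'p': 5}
info['t'] = info['b']+5 = 13 → {'b': 8, 'f': 12, 'w': 7, 'p': 5, 't': 13}
info['h'] = info['t']+1 = 14 → {'b': 8, 'f': 12, 'w': 7, 'p': 5, 't': 13, 'h': 14}
sum of values = 59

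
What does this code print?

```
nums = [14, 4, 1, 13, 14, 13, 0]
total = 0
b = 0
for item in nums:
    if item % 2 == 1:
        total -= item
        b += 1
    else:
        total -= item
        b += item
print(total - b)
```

-94

item=14: not odd, total = 0-14 = -14; b=14
item=4: not odd, total = (-14)-4 = -18; b=18
item=1: odd, total = (-18)-1 = -19; b=19
item=13: odd, total = (-19)-13 = -32; b=20
item=14: not odd, total = (-32)-14 = -46; b=34
item=13: odd, total = (-46)-13 = -59; b=35
item=0: not odd, total = (-59)-0 = -59; b=35
total-b = (-59)-35 = -94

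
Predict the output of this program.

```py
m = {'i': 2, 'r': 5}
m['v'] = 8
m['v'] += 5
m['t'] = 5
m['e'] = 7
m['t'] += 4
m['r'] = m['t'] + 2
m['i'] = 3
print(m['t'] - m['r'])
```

-2

m['v'] = 8 → {'i': 2, 'r': 5, 'v': 8}
m['v'] = 8+5 = 13 → {'i': 2, 'r': 5, 'v': 13}
m['t'] = 5 → {'i': 2, 'r': 5, 'v': 13, 't': 5}
m['e'] = 7 → {'i': 2, 'r': 5, 'v': 13, 't': 5, 'e': 7}
m['t'] = 5+4 = 9 → {'i': 2, 'r': 5, 'v': 13, 't': 9, 'e': 7}
m['r'] = m['t']+2 = 11 → {'i': 2, 'r': 11, 'v': 13, 't': 9, 'e': 7}
m['i'] = 3 → {'i': 3, 'r': 11, 'v': 13, 't': 9, 'e': 7}
m['t']-m['r'] = 9-11 = -2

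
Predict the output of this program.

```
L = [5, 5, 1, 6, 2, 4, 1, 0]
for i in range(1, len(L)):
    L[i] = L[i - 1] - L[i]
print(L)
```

[5, 0, -1, -7, -9, -13, -14, -14]

i=1: L[1] = 5-5 = 0 → [5, 0, 1, 6, 2, 4, 1, 0]
i=2: L[2] = 0-1 = -1 → [5, 0, -1, 6, 2, 4, 1, 0]
i=3: L[3] = (-1)-6 = -7 → [5, 0, -1, -7, 2, 4, 1, 0]
i=4: L[4] = (-7)-2 = -9 → [5, 0, -1, -7, -9, 4, 1, 0]
i=5: L[5] = (-9)-4 = -13 → [5, 0, -1, -7, -9, -13, 1, 0]
i=6: L[6] = (-13)-1 = -14 → [5, 0, -1, -7, -9, -13, -14, 0]
i=7: L[7] = (-14)-0 = -14 → [5, 0, -1, -7, -9, -13, -14, -14]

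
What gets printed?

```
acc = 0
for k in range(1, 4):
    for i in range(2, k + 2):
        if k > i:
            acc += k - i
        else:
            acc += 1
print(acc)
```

k=1,i=2: not 1>2, acc = 0+1 = 1
k=2,i=2: not 2>2, acc = 1+1 = 2
k=2,i=3: not 2>3, acc = 2+1 = 3
k=3,i=2: 3>2, acc = 3+1 = 4
k=3,i=3: not 3>3, acc = 4+1 = 5
k=3,i=4: not 3>4, acc = 5+1 = 6

6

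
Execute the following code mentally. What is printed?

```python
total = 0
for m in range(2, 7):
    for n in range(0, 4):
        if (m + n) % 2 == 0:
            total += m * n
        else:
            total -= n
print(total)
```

m=2,n=0: even sum, total = 0+0 = 0
m=2,n=1: odd sum, total = 0-1 = -1
m=2,n=2: even sum, total = (-1)+4 = 3
m=2,n=3: odd sum, total = 3-3 = 0
m=3,n=0: odd sum, total = 0-0 = 0
m=3,n=1: even sum, total = 0+3 = 3
m=3,n=2: odd sum, total = 3-2 = 1
m=3,n=3: even sum, total = 1+9 = 10
m=4,n=0: even sum, total = 10+0 = 10
m=4,n=1: odd sum, total = 10-1 = 9
m=4,n=2: even sum, total = 9+8 = 17
m=4,n=3: odd sum, total = 17-3 = 14
m=5,n=0: odd sum, total = 14-0 = 14
m=5,n=1: even sum, total = 14+5 = 19
m=5,n=2: odd sum, total = 19-2 = 17
m=5,n=3: even sum, total = 17+15 = 32
m=6,n=0: even sum, total = 32+0 = 32
m=6,n=1: odd sum, total = 32-1 = 31
m=6,n=2: even sum, total = 31+12 = 43
m=6,n=3: odd sum, total = 43-3 = 40

40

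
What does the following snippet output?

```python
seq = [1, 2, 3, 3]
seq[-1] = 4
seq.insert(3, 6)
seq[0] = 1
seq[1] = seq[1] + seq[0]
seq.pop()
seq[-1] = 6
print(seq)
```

[1, 3, 3, 6]

seq[-1] = 4 → [1, 2, 3, 4]
insert 6 at 3 → [1, 2, 3, 6, 4]
seq[0] = 1 → [1, 2, 3, 6, 4]
seq[1] = seq[1]+seq[0] = 2+1 = 3 → [1, 3, 3, 6, 4]
pop() removes 4 → [1, 3, 3, 6]
seq[-1] = 6 → [1, 3, 3, 6]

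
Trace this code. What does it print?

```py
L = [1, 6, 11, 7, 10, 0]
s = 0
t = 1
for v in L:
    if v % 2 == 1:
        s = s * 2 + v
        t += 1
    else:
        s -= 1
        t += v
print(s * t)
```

v=1: odd, s = 0*2+1 = 1; t=2
v=6: not odd, s = 1-1 = 0; t=8
v=11: odd, s = 0*2+11 = 11; t=9
v=7: odd, s = 11*2+7 = 29; t=10
v=10: not odd, s = 29-1 = 28; t=20
v=0: not odd, s = 28-1 = 27; t=20
s*t = 27*20 = 540

540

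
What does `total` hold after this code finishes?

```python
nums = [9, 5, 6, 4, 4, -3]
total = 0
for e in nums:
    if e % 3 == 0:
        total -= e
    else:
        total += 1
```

e=9: %3==0, total = 0-9 = -9
e=5: not %3==0, total = (-9)+1 = -8
e=6: %3==0, total = (-8)-6 = -14
e=4: not %3==0, total = (-14)+1 = -13
e=4: not %3==0, total = (-13)+1 = -12
e=-3: %3==0, total = (-12)-(-3) = -9

-9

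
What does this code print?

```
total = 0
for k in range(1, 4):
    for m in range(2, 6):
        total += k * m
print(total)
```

k=1,m=2: total = 0+2 = 2
k=1,m=3: total = 2+3 = 5
k=1,m=4: total = 5+4 = 9
k=1,m=5: total = 9+5 = 14
k=2,m=2: total = 14+4 = 18
k=2,m=3: total = 18+6 = 24
k=2,m=4: total = 24+8 = 32
k=2,m=5: total = 32+10 = 42
k=3,m=2: total = 42+6 = 48
k=3,m=3: total = 48+9 = 57
k=3,m=4: total = 57+12 = 69
k=3,m=5: total = 69+15 = 84

84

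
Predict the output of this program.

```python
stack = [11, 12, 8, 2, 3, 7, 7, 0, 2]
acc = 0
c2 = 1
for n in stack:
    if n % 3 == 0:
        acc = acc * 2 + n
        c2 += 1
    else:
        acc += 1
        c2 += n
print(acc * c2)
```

n=11: not %3==0, acc = 0+1 = 1; c2=12
n=12: %3==0, acc = 1*2+12 = 14; c2=13
n=8: not %3==0, acc = 14+1 = 15; c2=21
n=2: not %3==0, acc = 15+1 = 16; c2=23
n=3: %3==0, acc = 16*2+3 = 35; c2=24
n=7: not %3==0, acc = 35+1 = 36; c2=31
n=7: not %3==0, acc = 36+1 = 37; c2=38
n=0: %3==0, acc = 37*2+0 = 74; c2=39
n=2: not %3==0, acc = 74+1 = 75; c2=41
acc*c2 = 75*41 = 3075

3075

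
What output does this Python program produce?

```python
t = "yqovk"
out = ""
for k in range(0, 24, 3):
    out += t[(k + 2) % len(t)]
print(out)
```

oyvqkoyv

k=0: add t[2]='o' → 'o'
k=3: add t[0]='y' → 'oy'
k=6: add t[3]='v' → 'oyv'
k=9: add t[1]='q' → 'oyvq'
k=12: add t[4]='k' → 'oyvqk'
k=15: add t[2]='o' → 'oyvqko'
k=18: add t[0]='y' → 'oyvqkoy'
k=21: add t[3]='v' → 'oyvqkoyv'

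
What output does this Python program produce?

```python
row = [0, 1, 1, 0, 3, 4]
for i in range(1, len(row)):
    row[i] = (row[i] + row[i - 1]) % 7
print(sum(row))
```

12

i=1: row[1] = (1+0)%7 = 1 → [0, 1, 1, 0, 3, 4]
i=2: row[2] = (1+1)%7 = 2 → [0, 1, 2, 0, 3, 4]
i=3: row[3] = (0+2)%7 = 2 → [0, 1, 2, 2, 3, 4]
i=4: row[4] = (3+2)%7 = 5 → [0, 1, 2, 2, 5, 4]
i=5: row[5] = (4+5)%7 = 2 → [0, 1, 2, 2, 5, 2]
sum = 12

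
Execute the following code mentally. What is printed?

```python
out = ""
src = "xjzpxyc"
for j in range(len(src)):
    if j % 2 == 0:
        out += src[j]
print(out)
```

j=0: add 'x' → 'x'
j=1: skip
j=2: add 'z' → 'xz'
j=3: skip
j=4: add 'x' → 'xzx'
j=5: skip
j=6: add 'c' → 'xzxc'

xzxc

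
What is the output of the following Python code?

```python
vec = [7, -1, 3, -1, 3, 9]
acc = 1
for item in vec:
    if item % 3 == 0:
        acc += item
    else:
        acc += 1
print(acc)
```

item=7: not %3==0, acc = 1+1 = 2
item=-1: not %3==0, acc = 2+1 = 3
item=3: %3==0, acc = 3+3 = 6
item=-1: not %3==0, acc = 6+1 = 7
item=3: %3==0, acc = 7+3 = 10
item=9: %3==0, acc = 10+9 = 19

19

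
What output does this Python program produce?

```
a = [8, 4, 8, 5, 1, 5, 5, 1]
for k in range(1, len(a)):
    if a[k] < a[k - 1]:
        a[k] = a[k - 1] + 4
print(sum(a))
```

k=1: 4<8, a[1] = 8+4 = 12 → [8, 12, 8, 5, 1, 5, 5, 1]
k=2: 8<12, a[2] = 12+4 = 16 → [8, 12, 16, 5, 1, 5, 5, 1]
k=3: 5<16, a[3] = 16+4 = 20 → [8, 12, 16, 20, 1, 5, 5, 1]
k=4: 1<20, a[4] = 20+4 = 24 → [8, 12, 16, 20, 24, 5, 5, 1]
k=5: 5<24, a[5] = 24+4 = 28 → [8, 12, 16, 20, 24, 28, 5, 1]
k=6: 5<28, a[6] = 28+4 = 32 → [8, 12, 16, 20, 24, 28, 32, 1]
k=7: 1<32, a[7] = 32+4 = 36 → [8, 12, 16, 20, 24, 28, 32, 36]
sum = 176

176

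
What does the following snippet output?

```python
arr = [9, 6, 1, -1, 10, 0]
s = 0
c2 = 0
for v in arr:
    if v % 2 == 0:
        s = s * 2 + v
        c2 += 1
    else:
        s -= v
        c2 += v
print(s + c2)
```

v=9: not even, s = 0-9 = -9; c2=9
v=6: even, s = (-9)*2+6 = -12; c2=10
v=1: not even, s = (-12)-1 = -13; c2=11
v=-1: not even, s = (-13)-(-1) = -12; c2=10
v=10: even, s = (-12)*2+10 = -14; c2=11
v=0: even, s = (-14)*2+0 = -28; c2=12
s+c2 = (-28)+12 = -16

-16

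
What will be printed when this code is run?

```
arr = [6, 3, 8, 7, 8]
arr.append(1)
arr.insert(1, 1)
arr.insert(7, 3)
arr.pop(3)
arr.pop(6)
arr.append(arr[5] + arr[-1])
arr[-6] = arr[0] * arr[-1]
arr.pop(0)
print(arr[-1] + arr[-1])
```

append 1 → [6, 3, 8, 7, 8, 1]
insert 1 at 1 → [6, 1, 3, 8, 7, 8, 1]
insert 3 at 7 → [6, 1, 3, 8, 7, 8, 1, 3]
pop(3) removes 8 → [6, 1, 3, 7, 8, 1, 3]
pop(6) removes 3 → [6, 1, 3, 7, 8, 1]
append arr[5]+arr[-1] = 1+1 = 2 → [6, 1, 3, 7, 8, 1, 2]
arr[-6] = arr[0]*arr[-1] = 6*2 = 12 → [6, 12, 3, 7, 8, 1, 2]
pop(0) removes 6 → [12, 3, 7, 8, 1, 2]
arr[-1]+arr[-1] = 2+2 = 4

4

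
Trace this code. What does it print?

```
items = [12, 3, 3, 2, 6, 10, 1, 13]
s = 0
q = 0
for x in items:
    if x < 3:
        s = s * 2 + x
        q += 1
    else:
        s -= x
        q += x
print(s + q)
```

x=12: not <3, s = 0-12 = -12; q=12
x=3: not <3, s = (-12)-3 = -15; q=15
x=3: not <3, s = (-15)-3 = -18; q=18
x=2: <3, s = (-18)*2+2 = -34; q=19
x=6: not <3, s = (-34)-6 = -40; q=25
x=10: not <3, s = (-40)-10 = -50; q=35
x=1: <3, s = (-50)*2+1 = -99; q=36
x=13: not <3, s = (-99)-13 = -112; q=49
s+q = (-112)+49 = -63

-63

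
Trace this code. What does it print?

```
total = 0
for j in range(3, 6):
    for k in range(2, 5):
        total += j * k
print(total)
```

108

j=3,k=2: total = 0+6 = 6
j=3,k=3: total = 6+9 = 15
j=3,k=4: total = 15+12 = 27
j=4,k=2: total = 27+8 = 35
j=4,k=3: total = 35+12 = 47
j=4,k=4: total = 47+16 = 63
j=5,k=2: total = 63+10 = 73
j=5,k=3: total = 73+15 = 88
j=5,k=4: total = 88+20 = 108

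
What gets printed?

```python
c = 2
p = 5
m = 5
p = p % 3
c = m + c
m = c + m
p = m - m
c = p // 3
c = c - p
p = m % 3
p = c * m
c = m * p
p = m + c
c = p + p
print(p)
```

12

p = 5%3 = 2
c = 5+2 = 7
m = 7+5 = 12
p = 12-12 = 0
c = 0//3 = 0
c = 0-0 = 0
p = 12%3 = 0
p = 0*12 = 0
c = 12*0 = 0
p = 12+0 = 12
c = 12+12 = 24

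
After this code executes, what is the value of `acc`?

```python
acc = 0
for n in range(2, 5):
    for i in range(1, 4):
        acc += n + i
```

45

n=2,i=1: acc = 0+3 = 3
n=2,i=2: acc = 3+4 = 7
n=2,i=3: acc = 7+5 = 12
n=3,i=1: acc = 12+4 = 16
n=3,i=2: acc = 16+5 = 21
n=3,i=3: acc = 21+6 = 27
n=4,i=1: acc = 27+5 = 32
n=4,i=2: acc = 32+6 = 38
n=4,i=3: acc = 38+7 = 45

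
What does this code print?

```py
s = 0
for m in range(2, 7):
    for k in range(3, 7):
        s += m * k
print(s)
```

m=2,k=3: s = 0+6 = 6
m=2,k=4: s = 6+8 = 14
m=2,k=5: s = 14+10 = 24
m=2,k=6: s = 24+12 = 36
m=3,k=3: s = 36+9 = 45
m=3,k=4: s = 45+12 = 57
m=3,k=5: s = 57+15 = 72
m=3,k=6: s = 72+18 = 90
m=4,k=3: s = 90+12 = 102
m=4,k=4: s = 102+16 = 118
m=4,k=5: s = 118+20 = 138
m=4,k=6: s = 138+24 = 162
m=5,k=3: s = 162+15 = 177
m=5,k=4: s = 177+20 = 197
m=5,k=5: s = 197+25 = 222
m=5,k=6: s = 222+30 = 252
m=6,k=3: s = 252+18 = 270
m=6,k=4: s = 270+24 = 294
m=6,k=5: s = 294+30 = 324
m=6,k=6: s = 324+36 = 360

360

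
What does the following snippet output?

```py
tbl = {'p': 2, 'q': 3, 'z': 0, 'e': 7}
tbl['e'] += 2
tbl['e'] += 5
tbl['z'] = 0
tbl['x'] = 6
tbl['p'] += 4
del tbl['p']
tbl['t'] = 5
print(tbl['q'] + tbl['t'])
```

tbl['e'] = 7+2 = 9 → {'p': 2, 'q': 3, 'z': 0, 'e': 9}
tbl['e'] = 9+5 = 14 → {'p': 2, 'q': 3, 'z': 0, 'e': 14}
tbl['z'] = 0 → {'p': 2, 'q': 3, 'z': 0, 'e': 14}
tbl['x'] = 6 → {'p': 2, 'q': 3, 'z': 0, 'e': 14, 'x': 6}
tbl['p'] = 2+4 = 6 → {'p': 6, 'q': 3, 'z': 0, 'e': 14, 'x': 6}
del 'p' → {'q': 3, 'z': 0, 'e': 14, 'x': 6}
tbl['t'] = 5 → {'q': 3, 'z': 0, 'e': 14, 'x': 6, 't': 5}
tbl['q']+tbl['t'] = 3+5 = 8

8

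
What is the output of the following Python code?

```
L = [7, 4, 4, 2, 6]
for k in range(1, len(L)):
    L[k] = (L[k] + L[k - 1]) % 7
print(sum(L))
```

17

k=1: L[1] = (4+7)%7 = 4 → [7, 4, 4, 2, 6]
k=2: L[2] = (4+4)%7 = 1 → [7, 4, 1, 2, 6]
k=3: L[3] = (2+1)%7 = 3 → [7, 4, 1, 3, 6]
k=4: L[4] = (6+3)%7 = 2 → [7, 4, 1, 3, 2]
sum = 17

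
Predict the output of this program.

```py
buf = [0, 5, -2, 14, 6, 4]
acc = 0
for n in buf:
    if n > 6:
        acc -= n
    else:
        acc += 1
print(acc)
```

-9

n=0: not >6, acc = 0+1 = 1
n=5: not >6, acc = 1+1 = 2
n=-2: not >6, acc = 2+1 = 3
n=14: >6, acc = 3-14 = -11
n=6: not >6, acc = (-11)+1 = -10
n=4: not >6, acc = (-10)+1 = -9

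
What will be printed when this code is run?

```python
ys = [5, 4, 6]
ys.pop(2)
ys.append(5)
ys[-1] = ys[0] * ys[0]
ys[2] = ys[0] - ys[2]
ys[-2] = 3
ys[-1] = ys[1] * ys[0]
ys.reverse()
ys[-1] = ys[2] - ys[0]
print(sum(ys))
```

pop(2) removes 6 → [5, 4]
append 5 → [5, 4, 5]
ys[-1] = ys[0]*ys[0] = 5*5 = 25 → [5, 4, 25]
ys[2] = ys[0]-ys[2] = 5-25 = -20 → [5, 4, -20]
ys[-2] = 3 → [5, 3, -20]
ys[-1] = ys[1]*ys[0] = 3*5 = 15 → [5, 3, 15]
reverse → [15, 3, 5]
ys[-1] = ys[2]-ys[0] = 5-15 = -10 → [15, 3, -10]
sum = 8

8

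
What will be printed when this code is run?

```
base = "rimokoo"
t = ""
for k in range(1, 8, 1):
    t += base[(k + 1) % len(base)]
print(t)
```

k=1: add base[2]='m' → 'm'
k=2: add base[3]='o' → 'mo'
k=3: add base[4]='k' → 'mok'
k=4: add base[5]='o' → 'moko'
k=5: add base[6]='o' → 'mokoo'
k=6: add base[0]='r' → 'mokoor'
k=7: add base[1]='i' → 'mokoori'

mokoori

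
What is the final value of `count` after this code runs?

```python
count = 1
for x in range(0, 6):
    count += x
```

16

x=0: count = 1+0 = 1
x=1: count = 1+1 = 2
x=2: count = 2+2 = 4
x=3: count = 4+3 = 7
x=4: count = 7+4 = 11
x=5: count = 11+5 = 16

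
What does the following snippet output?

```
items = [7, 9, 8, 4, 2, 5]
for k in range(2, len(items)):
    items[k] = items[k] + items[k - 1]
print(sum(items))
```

105

k=2: items[2] = 8+9 = 17 → [7, 9, 17, 4, 2, 5]
k=3: items[3] = 4+17 = 21 → [7, 9, 17, 21, 2, 5]
k=4: items[4] = 2+21 = 23 → [7, 9, 17, 21, 23, 5]
k=5: items[5] = 5+23 = 28 → [7, 9, 17, 21, 23, 28]
sum = 105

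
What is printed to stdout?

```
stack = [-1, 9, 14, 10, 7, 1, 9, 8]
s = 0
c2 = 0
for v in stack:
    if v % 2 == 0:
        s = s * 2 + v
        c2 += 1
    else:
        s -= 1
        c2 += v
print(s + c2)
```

90

v=-1: not even, s = 0-1 = -1; c2=-1
v=9: not even, s = (-1)-1 = -2; c2=8
v=14: even, s = (-2)*2+14 = 10; c2=9
v=10: even, s = 10*2+10 = 30; c2=10
v=7: not even, s = 30-1 = 29; c2=17
v=1: not even, s = 29-1 = 28; c2=18
v=9: not even, s = 28-1 = 27; c2=27
v=8: even, s = 27*2+8 = 62; c2=28
s+c2 = 62+28 = 90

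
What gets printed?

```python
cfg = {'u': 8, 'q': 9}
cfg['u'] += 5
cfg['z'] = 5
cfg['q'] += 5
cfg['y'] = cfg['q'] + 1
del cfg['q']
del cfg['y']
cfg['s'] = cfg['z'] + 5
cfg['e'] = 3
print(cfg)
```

cfg['u'] = 8+5 = 13 → {'u': 13, 'q': 9}
cfg['z'] = 5 → {'u': 13, 'q': 9, 'z': 5}
cfg['q'] = 9+5 = 14 → {'u': 13, 'q': 14, 'z': 5}
cfg['y'] = cfg['q']+1 = 15 → {'u': 13, 'q': 14, 'z': 5, 'y': 15}
del 'q' → {'u': 13, 'z': 5, 'y': 15}
del 'y' → {'u': 13, 'z': 5}
cfg['s'] = cfg['z']+5 = 10 → {'u': 13, 'z': 5, 's': 10}
cfg['e'] = 3 → {'u': 13, 'z': 5, 's': 10, 'e': 3}

{'u': 13, 'z': 5, 's': 10, 'e': 3}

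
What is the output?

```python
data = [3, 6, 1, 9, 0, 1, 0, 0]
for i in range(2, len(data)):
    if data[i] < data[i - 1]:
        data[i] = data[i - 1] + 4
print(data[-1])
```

30

i=2: 1<6, data[2] = 6+4 = 10 → [3, 6, 10, 9, 0, 1, 0, 0]
i=3: 9<10, data[3] = 10+4 = 14 → [3, 6, 10, 14, 0, 1, 0, 0]
i=4: 0<14, data[4] = 14+4 = 18 → [3, 6, 10, 14, 18, 1, 0, 0]
i=5: 1<18, data[5] = 18+4 = 22 → [3, 6, 10, 14, 18, 22, 0, 0]
i=6: 0<22, data[6] = 22+4 = 26 → [3, 6, 10, 14, 18, 22, 26, 0]
i=7: 0<26, data[7] = 26+4 = 30 → [3, 6, 10, 14, 18, 22, 26, 30]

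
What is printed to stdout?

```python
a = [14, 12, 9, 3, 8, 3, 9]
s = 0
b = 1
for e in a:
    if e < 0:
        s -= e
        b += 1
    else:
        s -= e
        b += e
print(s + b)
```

1

e=14: not <0, s = 0-14 = -14; b=15
e=12: not <0, s = (-14)-12 = -26; b=27
e=9: not <0, s = (-26)-9 = -35; b=36
e=3: not <0, s = (-35)-3 = -38; b=39
e=8: not <0, s = (-38)-8 = -46; b=47
e=3: not <0, s = (-46)-3 = -49; b=50
e=9: not <0, s = (-49)-9 = -58; b=59
s+b = (-58)+59 = 1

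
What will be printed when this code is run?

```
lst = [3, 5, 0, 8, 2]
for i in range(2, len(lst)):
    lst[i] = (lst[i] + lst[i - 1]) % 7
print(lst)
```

i=2: lst[2] = (0+5)%7 = 5 → [3, 5, 5, 8, 2]
i=3: lst[3] = (8+5)%7 = 6 → [3, 5, 5, 6, 2]
i=4: lst[4] = (2+6)%7 = 1 → [3, 5, 5, 6, 1]

[3, 5, 5, 6, 1]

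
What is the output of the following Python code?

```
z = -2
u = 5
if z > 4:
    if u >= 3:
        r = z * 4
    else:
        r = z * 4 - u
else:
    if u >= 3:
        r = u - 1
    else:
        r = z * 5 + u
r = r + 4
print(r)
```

z=-2, u=5
z > 4 is False; u >= 3 is True
→ r = u - 1 = 4
r = 4+4 = 8

8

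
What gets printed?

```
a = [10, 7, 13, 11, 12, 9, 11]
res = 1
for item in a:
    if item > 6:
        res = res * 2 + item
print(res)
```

1365

item=10: >6, res = 1*2+10 = 12
item=7: >6, res = 12*2+7 = 31
item=13: >6, res = 31*2+13 = 75
item=11: >6, res = 75*2+11 = 161
item=12: >6, res = 161*2+12 = 334
item=9: >6, res = 334*2+9 = 677
item=11: >6, res = 677*2+11 = 1365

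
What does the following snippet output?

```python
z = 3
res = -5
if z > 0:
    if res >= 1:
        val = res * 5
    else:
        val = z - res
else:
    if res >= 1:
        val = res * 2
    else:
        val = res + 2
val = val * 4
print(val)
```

z=3, res=-5
z > 0 is True; res >= 1 is False
→ val = z - res = 8
val = 8*4 = 32

32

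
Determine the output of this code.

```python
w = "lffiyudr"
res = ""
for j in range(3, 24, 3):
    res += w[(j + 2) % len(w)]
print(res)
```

ulidfyr

j=3: add w[5]='u' → 'u'
j=6: add w[0]='l' → 'ul'
j=9: add w[3]='i' → 'uli'
j=12: add w[6]='d' → 'ulid'
j=15: add w[1]='f' → 'ulidf'
j=18: add w[4]='y' → 'ulidfy'
j=21: add w[7]='r' → 'ulidfyr'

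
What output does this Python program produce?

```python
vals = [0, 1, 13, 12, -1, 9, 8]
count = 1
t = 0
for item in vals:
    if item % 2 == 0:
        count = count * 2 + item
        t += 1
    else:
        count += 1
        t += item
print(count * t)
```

1300

item=0: even, count = 1*2+0 = 2; t=1
item=1: not even, count = 2+1 = 3; t=2
item=13: not even, count = 3+1 = 4; t=15
item=12: even, count = 4*2+12 = 20; t=16
item=-1: not even, count = 20+1 = 21; t=15
item=9: not even, count = 21+1 = 22; t=24
item=8: even, count = 22*2+8 = 52; t=25
count*t = 52*25 = 1300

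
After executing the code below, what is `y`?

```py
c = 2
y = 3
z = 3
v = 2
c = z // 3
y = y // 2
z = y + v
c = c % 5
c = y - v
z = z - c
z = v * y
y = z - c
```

c = 3//3 = 1
y = 3//2 = 1
z = 1+2 = 3
c = 1%5 = 1
c = 1-2 = -1
z = 3-(-1) = 4
z = 2*1 = 2
y = 2-(-1) = 3

3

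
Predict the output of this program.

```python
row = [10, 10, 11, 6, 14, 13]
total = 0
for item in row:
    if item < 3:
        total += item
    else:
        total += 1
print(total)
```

item=10: not <3, total = 0+1 = 1
item=10: not <3, total = 1+1 = 2
item=11: not <3, total = 2+1 = 3
item=6: not <3, total = 3+1 = 4
item=14: not <3, total = 4+1 = 5
item=13: not <3, total = 5+1 = 6

6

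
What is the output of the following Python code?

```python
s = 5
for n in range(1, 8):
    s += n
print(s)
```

33

n=1: s = 5+1 = 6
n=2: s = 6+2 = 8
n=3: s = 8+3 = 11
n=4: s = 11+4 = 15
n=5: s = 15+5 = 20
n=6: s = 20+6 = 26
n=7: s = 26+7 = 33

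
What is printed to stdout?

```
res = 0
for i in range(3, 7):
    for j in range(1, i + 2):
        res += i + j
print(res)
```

178

i=3,j=1: res = 0+4 = 4
i=3,j=2: res = 4+5 = 9
i=3,j=3: res = 9+6 = 15
i=3,j=4: res = 15+7 = 22
i=4,j=1: res = 22+5 = 27
i=4,j=2: res = 27+6 = 33
i=4,j=3: res = 33+7 = 40
i=4,j=4: res = 40+8 = 48
i=4,j=5: res = 48+9 = 57
i=5,j=1: res = 57+6 = 63
i=5,j=2: res = 63+7 = 70
i=5,j=3: res = 70+8 = 78
i=5,j=4: res = 78+9 = 87
i=5,j=5: res = 87+10 = 97
i=5,j=6: res = 97+11 = 108
i=6,j=1: res = 108+7 = 115
i=6,j=2: res = 115+8 = 123
i=6,j=3: res = 123+9 = 132
i=6,j=4: res = 132+10 = 142
i=6,j=5: res = 142+11 = 153
i=6,j=6: res = 153+12 = 165
i=6,j=7: res = 165+13 = 178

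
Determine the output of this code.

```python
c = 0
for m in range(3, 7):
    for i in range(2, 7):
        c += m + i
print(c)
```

170

m=3,i=2: c = 0+5 = 5
m=3,i=3: c = 5+6 = 11
m=3,i=4: c = 11+7 = 18
m=3,i=5: c = 18+8 = 26
m=3,i=6: c = 26+9 = 35
m=4,i=2: c = 35+6 = 41
m=4,i=3: c = 41+7 = 48
m=4,i=4: c = 48+8 = 56
m=4,i=5: c = 56+9 = 65
m=4,i=6: c = 65+10 = 75
m=5,i=2: c = 75+7 = 82
m=5,i=3: c = 82+8 = 90
m=5,i=4: c = 90+9 = 99
m=5,i=5: c = 99+10 = 109
m=5,i=6: c = 109+11 = 120
m=6,i=2: c = 120+8 = 128
m=6,i=3: c = 128+9 = 137
m=6,i=4: c = 137+10 = 147
m=6,i=5: c = 147+11 = 158
m=6,i=6: c = 158+12 = 170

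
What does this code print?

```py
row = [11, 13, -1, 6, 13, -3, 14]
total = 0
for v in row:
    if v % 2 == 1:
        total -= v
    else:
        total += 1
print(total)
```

-31

v=11: odd, total = 0-11 = -11
v=13: odd, total = (-11)-13 = -24
v=-1: odd, total = (-24)-(-1) = -23
v=6: not odd, total = (-23)+1 = -22
v=13: odd, total = (-22)-13 = -35
v=-3: odd, total = (-35)-(-3) = -32
v=14: not odd, total = (-32)+1 = -31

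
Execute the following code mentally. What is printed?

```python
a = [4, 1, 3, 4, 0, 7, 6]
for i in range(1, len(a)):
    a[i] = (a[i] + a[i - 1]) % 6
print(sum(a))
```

i=1: a[1] = (1+4)%6 = 5 → [4, 5, 3, 4, 0, 7, 6]
i=2: a[2] = (3+5)%6 = 2 → [4, 5, 2, 4, 0, 7, 6]
i=3: a[3] = (4+2)%6 = 0 → [4, 5, 2, 0, 0, 7, 6]
i=4: a[4] = (0+0)%6 = 0 → [4, 5, 2, 0, 0, 7, 6]
i=5: a[5] = (7+0)%6 = 1 → [4, 5, 2, 0, 0, 1, 6]
i=6: a[6] = (6+1)%6 = 1 → [4, 5, 2, 0, 0, 1, 1]
sum = 13

13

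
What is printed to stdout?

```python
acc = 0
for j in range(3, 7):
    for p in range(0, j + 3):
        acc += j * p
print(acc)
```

485

j=3,p=0: acc = 0+0 = 0
j=3,p=1: acc = 0+3 = 3
j=3,p=2: acc = 3+6 = 9
j=3,p=3: acc = 9+9 = 18
j=3,p=4: acc = 18+12 = 30
j=3,p=5: acc = 30+15 = 45
j=4,p=0: acc = 45+0 = 45
j=4,p=1: acc = 45+4 = 49
j=4,p=2: acc = 49+8 = 57
j=4,p=3: acc = 57+12 = 69
j=4,p=4: acc = 69+16 = 85
j=4,p=5: acc = 85+20 = 105
j=4,p=6: acc = 105+24 = 129
j=5,p=0: acc = 129+0 = 129
j=5,p=1: acc = 129+5 = 134
j=5,p=2: acc = 134+10 = 144
j=5,p=3: acc = 144+15 = 159
j=5,p=4: acc = 159+20 = 179
j=5,p=5: acc = 179+25 = 204
j=5,p=6: acc = 204+30 = 234
j=5,p=7: acc = 234+35 = 269
j=6,p=0: acc = 269+0 = 269
j=6,p=1: acc = 269+6 = 275
j=6,p=2: acc = 275+12 = 287
j=6,p=3: acc = 287+18 = 305
j=6,p=4: acc = 305+24 = 329
j=6,p=5: acc = 329+30 = 359
j=6,p=6: acc = 359+36 = 395
j=6,p=7: acc = 395+42 = 437
j=6,p=8: acc = 437+48 = 485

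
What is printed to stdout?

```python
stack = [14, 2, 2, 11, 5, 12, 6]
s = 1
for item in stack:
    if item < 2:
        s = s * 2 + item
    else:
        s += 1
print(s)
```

item=14: not <2, s = 1+1 = 2
item=2: not <2, s = 2+1 = 3
item=2: not <2, s = 3+1 = 4
item=11: not <2, s = 4+1 = 5
item=5: not <2, s = 5+1 = 6
item=12: not <2, s = 6+1 = 7
item=6: not <2, s = 7+1 = 8

8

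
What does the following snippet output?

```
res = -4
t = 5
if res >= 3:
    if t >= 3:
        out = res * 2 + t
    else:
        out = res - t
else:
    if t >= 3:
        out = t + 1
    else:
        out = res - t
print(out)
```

res=-4, t=5
res >= 3 is False; t >= 3 is True
→ out = t + 1 = 6

6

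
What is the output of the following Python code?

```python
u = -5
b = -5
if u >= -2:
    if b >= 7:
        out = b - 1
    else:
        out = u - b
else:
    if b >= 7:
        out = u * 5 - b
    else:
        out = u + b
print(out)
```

-10

u=-5, b=-5
u >= -2 is False; b >= 7 is False
→ out = u + b = -10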